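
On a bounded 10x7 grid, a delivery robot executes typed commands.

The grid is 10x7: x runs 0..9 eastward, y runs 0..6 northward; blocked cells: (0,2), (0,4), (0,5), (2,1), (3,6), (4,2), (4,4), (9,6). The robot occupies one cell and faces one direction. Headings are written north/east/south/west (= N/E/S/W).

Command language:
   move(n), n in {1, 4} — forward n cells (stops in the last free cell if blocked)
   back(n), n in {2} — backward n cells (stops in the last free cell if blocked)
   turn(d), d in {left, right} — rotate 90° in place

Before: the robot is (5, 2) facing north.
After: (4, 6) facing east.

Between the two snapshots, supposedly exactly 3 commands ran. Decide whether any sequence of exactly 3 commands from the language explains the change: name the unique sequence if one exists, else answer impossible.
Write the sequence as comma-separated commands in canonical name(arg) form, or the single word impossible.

move(4), turn(right), back(2)

key: back(2) is stopped early by the blocked cell at (3,6)
t0: (5, 2) facing north
step 1 (move(4)): (5, 6) facing north
step 2 (turn(right)): (5, 6) facing east
step 3 (back(2)): (4, 6) facing east
uniquely the one of 125 3-step routes that fits.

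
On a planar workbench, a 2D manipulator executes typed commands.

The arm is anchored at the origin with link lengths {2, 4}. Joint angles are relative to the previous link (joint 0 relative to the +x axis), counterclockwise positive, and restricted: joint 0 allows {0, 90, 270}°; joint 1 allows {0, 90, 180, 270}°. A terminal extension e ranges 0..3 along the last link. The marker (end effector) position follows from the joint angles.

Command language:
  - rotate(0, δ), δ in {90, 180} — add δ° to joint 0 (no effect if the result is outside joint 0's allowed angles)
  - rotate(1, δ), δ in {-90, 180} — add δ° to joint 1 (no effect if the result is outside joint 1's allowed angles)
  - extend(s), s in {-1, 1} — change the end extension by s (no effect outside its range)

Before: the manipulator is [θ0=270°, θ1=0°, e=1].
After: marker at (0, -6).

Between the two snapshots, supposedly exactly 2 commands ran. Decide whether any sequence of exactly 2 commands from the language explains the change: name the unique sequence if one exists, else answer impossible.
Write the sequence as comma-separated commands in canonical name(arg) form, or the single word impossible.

begin: [θ0=270°, θ1=0°, e=1]
1. extend(-1) → [θ0=270°, θ1=0°, e=0]
2. extend(-1) → [θ0=270°, θ1=0°, e=0]
all 36 alternatives checked — unique.

extend(-1), extend(-1)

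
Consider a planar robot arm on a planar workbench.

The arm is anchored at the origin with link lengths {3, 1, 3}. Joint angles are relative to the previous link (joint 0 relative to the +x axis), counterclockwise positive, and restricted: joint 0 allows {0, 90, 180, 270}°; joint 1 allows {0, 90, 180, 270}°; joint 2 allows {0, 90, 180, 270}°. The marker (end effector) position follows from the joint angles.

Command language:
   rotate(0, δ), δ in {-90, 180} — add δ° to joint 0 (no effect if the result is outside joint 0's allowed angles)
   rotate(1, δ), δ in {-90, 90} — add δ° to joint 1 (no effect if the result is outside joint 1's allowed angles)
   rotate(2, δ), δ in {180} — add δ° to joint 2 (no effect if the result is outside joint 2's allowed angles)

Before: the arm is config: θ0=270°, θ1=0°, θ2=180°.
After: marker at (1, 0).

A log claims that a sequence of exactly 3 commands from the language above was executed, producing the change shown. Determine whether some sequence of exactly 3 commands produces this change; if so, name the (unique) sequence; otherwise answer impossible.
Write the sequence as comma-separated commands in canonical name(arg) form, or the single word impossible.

rotate(0, -90), rotate(0, -90), rotate(0, -90)

from: config: θ0=270°, θ1=0°, θ2=180°
1. rotate(0, -90) → config: θ0=180°, θ1=0°, θ2=180°
2. rotate(0, -90) → config: θ0=90°, θ1=0°, θ2=180°
3. rotate(0, -90) → config: θ0=0°, θ1=0°, θ2=180°
all 125 alternatives checked — unique.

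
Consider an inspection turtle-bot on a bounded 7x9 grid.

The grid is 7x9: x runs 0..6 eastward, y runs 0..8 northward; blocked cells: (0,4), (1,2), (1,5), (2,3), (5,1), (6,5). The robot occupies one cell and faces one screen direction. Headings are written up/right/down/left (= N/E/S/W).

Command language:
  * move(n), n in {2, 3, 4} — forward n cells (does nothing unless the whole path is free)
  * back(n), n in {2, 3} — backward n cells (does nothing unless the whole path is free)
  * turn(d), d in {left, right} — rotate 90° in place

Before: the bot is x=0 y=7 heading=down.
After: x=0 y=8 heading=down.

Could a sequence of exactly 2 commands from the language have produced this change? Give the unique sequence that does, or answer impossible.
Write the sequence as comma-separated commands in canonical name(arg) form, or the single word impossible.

key: running back(3) before move(2) would end elsewhere — order is forced
initial: x=0 y=7 heading=down
step 1 (move(2)): x=0 y=5 heading=down
step 2 (back(3)): x=0 y=8 heading=down
no other 2-command option fits: unique.

move(2), back(3)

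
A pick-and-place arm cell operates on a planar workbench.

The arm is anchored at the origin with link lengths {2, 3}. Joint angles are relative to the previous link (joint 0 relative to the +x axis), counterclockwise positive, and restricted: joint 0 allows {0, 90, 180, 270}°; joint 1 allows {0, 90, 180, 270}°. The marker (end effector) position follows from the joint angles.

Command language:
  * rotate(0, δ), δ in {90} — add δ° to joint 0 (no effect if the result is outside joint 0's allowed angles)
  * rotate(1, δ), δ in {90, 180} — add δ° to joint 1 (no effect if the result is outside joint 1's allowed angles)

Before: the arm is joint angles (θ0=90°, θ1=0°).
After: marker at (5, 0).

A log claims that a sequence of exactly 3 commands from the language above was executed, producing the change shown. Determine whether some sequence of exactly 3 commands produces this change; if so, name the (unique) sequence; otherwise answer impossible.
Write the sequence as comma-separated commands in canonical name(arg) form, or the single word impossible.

rotate(0, 90), rotate(0, 90), rotate(0, 90)

t0: joint angles (θ0=90°, θ1=0°)
1. rotate(0, 90) → joint angles (θ0=180°, θ1=0°)
2. rotate(0, 90) → joint angles (θ0=270°, θ1=0°)
3. rotate(0, 90) → joint angles (θ0=0°, θ1=0°)
no other 3-command option fits: unique.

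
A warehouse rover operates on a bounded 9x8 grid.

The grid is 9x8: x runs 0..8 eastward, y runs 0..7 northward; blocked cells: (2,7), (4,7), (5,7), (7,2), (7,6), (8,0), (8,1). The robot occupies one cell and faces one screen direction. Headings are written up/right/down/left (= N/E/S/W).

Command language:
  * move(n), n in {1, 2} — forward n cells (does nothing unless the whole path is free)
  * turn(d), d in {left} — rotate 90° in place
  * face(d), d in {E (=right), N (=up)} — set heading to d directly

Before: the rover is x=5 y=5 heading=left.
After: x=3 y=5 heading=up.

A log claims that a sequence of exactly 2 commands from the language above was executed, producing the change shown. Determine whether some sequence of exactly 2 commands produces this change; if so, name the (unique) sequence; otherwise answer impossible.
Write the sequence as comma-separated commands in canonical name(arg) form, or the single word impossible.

key: cell and facing (now N) both changed — the 2 commands mix motion and turning
begin: x=5 y=5 heading=left
t=1 move(2) ⇒ x=3 y=5 heading=left
t=2 face(N) ⇒ x=3 y=5 heading=up
all 25 alternatives checked — unique.

move(2), face(N)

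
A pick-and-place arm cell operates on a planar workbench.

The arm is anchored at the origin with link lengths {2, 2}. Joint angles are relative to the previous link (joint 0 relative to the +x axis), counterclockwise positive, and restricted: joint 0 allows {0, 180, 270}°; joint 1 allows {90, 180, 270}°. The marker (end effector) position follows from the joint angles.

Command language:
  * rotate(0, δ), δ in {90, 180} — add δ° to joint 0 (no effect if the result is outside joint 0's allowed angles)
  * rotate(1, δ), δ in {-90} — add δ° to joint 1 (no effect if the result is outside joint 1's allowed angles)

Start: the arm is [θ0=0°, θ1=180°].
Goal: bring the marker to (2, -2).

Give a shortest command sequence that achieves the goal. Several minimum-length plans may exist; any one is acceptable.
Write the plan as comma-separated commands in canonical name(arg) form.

from: [θ0=0°, θ1=180°]
step 1 (rotate(1, -90)): [θ0=0°, θ1=90°]
step 2 (rotate(0, 180)): [θ0=180°, θ1=90°]
step 3 (rotate(0, 90)): [θ0=270°, θ1=90°]
minimal: 3 command(s), checked below 3.

rotate(1, -90), rotate(0, 180), rotate(0, 90)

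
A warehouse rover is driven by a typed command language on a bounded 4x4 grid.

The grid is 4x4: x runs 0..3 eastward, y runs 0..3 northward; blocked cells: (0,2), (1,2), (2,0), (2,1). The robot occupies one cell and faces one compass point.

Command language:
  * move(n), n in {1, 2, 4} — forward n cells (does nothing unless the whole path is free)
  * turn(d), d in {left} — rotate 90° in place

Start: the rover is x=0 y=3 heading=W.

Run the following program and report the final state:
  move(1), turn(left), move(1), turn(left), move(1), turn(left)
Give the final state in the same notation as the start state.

from: x=0 y=3 heading=W
[1] after move(1): x=0 y=3 heading=W
[2] after turn(left): x=0 y=3 heading=S
[3] after move(1): x=0 y=3 heading=S
[4] after turn(left): x=0 y=3 heading=E
[5] after move(1): x=1 y=3 heading=E
[6] after turn(left): x=1 y=3 heading=N

x=1 y=3 heading=N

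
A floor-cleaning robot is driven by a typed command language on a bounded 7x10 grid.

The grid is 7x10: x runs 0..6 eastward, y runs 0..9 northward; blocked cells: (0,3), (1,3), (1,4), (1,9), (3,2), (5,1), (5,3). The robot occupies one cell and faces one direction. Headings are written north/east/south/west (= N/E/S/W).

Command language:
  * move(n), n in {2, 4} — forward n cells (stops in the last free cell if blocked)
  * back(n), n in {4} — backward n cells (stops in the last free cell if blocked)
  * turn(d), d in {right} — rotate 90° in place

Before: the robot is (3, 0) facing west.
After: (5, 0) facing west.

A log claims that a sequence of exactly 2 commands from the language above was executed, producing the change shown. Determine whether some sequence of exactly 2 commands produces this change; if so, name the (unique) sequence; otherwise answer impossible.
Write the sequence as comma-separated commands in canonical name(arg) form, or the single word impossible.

key: still facing W at the end — nothing in the sequence rotates
begin: (3, 0) facing west
1. move(2) → (1, 0) facing west
2. back(4) → (5, 0) facing west
no rival 2-sequence matches.

move(2), back(4)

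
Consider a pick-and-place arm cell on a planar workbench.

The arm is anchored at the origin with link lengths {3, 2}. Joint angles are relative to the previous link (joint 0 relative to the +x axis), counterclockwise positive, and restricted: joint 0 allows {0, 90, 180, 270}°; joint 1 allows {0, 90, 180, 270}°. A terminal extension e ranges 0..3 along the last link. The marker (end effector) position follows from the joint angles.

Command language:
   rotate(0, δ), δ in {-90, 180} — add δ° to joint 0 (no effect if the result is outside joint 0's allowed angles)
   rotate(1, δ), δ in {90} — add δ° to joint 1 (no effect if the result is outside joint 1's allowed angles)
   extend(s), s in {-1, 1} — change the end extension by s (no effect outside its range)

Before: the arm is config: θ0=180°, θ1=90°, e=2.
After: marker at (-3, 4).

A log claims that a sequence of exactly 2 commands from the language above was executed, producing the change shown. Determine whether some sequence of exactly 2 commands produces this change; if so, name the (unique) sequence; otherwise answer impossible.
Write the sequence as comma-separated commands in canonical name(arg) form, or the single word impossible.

t0: config: θ0=180°, θ1=90°, e=2
step 1 (rotate(1, 90)): config: θ0=180°, θ1=180°, e=2
step 2 (rotate(1, 90)): config: θ0=180°, θ1=270°, e=2
no rival 2-sequence matches.

rotate(1, 90), rotate(1, 90)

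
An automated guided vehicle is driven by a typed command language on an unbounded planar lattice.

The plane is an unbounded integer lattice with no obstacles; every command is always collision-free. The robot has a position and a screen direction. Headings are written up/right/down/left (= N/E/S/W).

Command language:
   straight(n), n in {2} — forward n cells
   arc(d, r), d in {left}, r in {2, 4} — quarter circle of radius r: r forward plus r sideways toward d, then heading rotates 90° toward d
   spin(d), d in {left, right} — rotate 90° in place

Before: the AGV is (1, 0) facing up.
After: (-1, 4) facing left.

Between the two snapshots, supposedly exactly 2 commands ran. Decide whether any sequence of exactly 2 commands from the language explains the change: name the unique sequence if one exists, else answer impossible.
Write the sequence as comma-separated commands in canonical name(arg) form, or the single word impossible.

straight(2), arc(left, 2)

key: running arc(left, 2) before straight(2) would end elsewhere — order is forced
initial: (1, 0) facing up
[1] after straight(2): (1, 2) facing up
[2] after arc(left, 2): (-1, 4) facing left
no rival 2-sequence matches.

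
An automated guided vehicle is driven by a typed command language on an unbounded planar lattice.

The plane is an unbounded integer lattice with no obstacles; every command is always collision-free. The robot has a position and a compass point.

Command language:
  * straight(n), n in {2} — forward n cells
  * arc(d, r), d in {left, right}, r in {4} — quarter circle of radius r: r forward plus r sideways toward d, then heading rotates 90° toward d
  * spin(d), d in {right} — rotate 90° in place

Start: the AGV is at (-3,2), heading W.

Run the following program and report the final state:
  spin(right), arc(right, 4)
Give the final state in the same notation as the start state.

t0: at (-3,2), heading W
1. spin(right) → at (-3,2), heading N
2. arc(right, 4) → at (1,6), heading E

at (1,6), heading E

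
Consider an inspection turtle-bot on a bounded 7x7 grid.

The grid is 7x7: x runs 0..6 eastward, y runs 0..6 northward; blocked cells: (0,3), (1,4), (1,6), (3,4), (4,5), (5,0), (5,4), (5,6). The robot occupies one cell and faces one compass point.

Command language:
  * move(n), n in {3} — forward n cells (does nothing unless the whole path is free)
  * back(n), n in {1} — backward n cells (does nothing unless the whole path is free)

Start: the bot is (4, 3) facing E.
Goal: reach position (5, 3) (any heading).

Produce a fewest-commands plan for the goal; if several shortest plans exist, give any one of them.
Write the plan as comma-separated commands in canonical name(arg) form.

from: (4, 3) facing E
1. back(1) → (3, 3) facing E
2. move(3) → (6, 3) facing E
3. back(1) → (5, 3) facing E
minimal: 3 command(s), checked below 3.

back(1), move(3), back(1)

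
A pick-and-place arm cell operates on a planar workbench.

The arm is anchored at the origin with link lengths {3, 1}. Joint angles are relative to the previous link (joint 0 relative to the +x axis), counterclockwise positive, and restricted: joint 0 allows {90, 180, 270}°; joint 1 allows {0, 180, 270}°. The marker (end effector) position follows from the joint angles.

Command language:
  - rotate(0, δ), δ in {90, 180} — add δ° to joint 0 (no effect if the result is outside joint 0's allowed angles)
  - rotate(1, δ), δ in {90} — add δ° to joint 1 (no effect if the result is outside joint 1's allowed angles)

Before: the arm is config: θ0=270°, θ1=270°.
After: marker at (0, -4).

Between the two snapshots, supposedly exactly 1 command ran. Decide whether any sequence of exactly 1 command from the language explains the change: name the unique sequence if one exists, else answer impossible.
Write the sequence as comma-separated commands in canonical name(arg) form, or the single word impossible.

rotate(1, 90)

initial: config: θ0=270°, θ1=270°
[1] after rotate(1, 90): config: θ0=270°, θ1=0°
all 3 alternatives checked — unique.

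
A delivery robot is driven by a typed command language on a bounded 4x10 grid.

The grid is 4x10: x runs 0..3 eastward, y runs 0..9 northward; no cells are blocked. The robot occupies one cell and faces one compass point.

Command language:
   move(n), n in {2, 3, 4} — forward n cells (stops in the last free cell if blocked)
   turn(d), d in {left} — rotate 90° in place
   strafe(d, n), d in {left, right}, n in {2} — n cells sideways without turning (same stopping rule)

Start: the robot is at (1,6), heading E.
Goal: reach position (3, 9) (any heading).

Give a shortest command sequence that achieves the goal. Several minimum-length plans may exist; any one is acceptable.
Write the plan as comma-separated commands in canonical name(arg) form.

initial: at (1,6), heading E
[1] after turn(left): at (1,6), heading N
[2] after move(4): at (1,9), heading N
[3] after strafe(right, 2): at (3,9), heading N
no 2-step plan works, so 3 is optimal.

turn(left), move(4), strafe(right, 2)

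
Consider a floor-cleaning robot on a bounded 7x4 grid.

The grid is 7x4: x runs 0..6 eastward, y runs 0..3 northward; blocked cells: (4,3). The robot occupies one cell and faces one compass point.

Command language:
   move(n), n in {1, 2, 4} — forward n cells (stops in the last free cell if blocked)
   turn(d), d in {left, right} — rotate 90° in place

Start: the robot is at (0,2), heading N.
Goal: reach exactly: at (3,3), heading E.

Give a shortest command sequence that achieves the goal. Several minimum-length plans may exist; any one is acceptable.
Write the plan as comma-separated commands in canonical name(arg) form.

initial: at (0,2), heading N
step 1 (move(1)): at (0,3), heading N
step 2 (turn(right)): at (0,3), heading E
step 3 (move(4)): at (3,3), heading E
shorter routes all fall short; 3 is best.

move(1), turn(right), move(4)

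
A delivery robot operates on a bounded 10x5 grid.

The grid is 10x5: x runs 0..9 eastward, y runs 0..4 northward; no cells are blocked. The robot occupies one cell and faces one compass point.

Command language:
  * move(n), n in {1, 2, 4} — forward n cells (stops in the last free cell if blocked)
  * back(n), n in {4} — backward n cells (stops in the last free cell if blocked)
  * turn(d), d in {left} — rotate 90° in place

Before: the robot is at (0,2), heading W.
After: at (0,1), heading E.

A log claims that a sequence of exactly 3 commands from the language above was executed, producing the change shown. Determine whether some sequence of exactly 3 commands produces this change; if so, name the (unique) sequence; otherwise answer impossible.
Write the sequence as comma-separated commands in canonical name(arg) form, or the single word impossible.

key: cell and facing (now E) both changed — the 3 commands mix motion and turning
from: at (0,2), heading W
[1] after turn(left): at (0,2), heading S
[2] after move(1): at (0,1), heading S
[3] after turn(left): at (0,1), heading E
all 125 alternatives checked — unique.

turn(left), move(1), turn(left)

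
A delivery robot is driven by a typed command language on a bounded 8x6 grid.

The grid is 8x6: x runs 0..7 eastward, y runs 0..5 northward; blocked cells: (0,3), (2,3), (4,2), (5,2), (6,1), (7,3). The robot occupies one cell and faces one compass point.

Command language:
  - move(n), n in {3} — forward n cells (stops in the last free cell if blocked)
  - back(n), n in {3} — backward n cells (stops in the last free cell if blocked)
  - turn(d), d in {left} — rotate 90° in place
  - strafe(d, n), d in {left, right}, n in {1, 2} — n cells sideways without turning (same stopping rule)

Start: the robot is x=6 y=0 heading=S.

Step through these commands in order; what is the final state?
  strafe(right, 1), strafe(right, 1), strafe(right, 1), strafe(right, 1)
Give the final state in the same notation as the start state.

x=2 y=0 heading=S

begin: x=6 y=0 heading=S
[1] after strafe(right, 1): x=5 y=0 heading=S
[2] after strafe(right, 1): x=4 y=0 heading=S
[3] after strafe(right, 1): x=3 y=0 heading=S
[4] after strafe(right, 1): x=2 y=0 heading=S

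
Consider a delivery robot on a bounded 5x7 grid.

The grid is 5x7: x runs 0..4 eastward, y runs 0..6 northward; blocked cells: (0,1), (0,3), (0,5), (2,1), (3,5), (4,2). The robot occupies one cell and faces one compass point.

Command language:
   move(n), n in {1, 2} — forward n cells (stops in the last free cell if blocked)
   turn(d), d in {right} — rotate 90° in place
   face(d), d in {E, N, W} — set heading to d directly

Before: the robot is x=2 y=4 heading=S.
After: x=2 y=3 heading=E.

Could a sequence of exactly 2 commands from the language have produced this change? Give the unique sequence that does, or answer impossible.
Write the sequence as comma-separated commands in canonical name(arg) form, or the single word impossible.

key: order matters: swapping move(1) and face(E) lands elsewhere
start: x=2 y=4 heading=S
step 1 (move(1)): x=2 y=3 heading=S
step 2 (face(E)): x=2 y=3 heading=E
no rival 2-sequence matches.

move(1), face(E)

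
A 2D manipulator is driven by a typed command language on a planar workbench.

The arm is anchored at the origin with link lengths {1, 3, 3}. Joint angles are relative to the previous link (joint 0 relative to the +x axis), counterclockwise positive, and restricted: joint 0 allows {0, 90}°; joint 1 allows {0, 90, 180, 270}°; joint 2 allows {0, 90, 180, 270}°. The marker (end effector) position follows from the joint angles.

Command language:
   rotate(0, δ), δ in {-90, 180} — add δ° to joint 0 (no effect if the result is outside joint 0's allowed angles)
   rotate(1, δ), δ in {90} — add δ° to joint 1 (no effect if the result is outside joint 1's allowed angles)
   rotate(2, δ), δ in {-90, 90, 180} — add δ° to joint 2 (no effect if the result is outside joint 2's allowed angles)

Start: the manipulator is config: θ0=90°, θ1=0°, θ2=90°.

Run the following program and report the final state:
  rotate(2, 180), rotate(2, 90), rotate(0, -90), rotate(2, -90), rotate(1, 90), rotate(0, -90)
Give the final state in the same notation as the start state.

t0: config: θ0=90°, θ1=0°, θ2=90°
[1] after rotate(2, 180): config: θ0=90°, θ1=0°, θ2=270°
[2] after rotate(2, 90): config: θ0=90°, θ1=0°, θ2=0°
[3] after rotate(0, -90): config: θ0=0°, θ1=0°, θ2=0°
[4] after rotate(2, -90): config: θ0=0°, θ1=0°, θ2=270°
[5] after rotate(1, 90): config: θ0=0°, θ1=90°, θ2=270°
[6] after rotate(0, -90): config: θ0=0°, θ1=90°, θ2=270°

config: θ0=0°, θ1=90°, θ2=270°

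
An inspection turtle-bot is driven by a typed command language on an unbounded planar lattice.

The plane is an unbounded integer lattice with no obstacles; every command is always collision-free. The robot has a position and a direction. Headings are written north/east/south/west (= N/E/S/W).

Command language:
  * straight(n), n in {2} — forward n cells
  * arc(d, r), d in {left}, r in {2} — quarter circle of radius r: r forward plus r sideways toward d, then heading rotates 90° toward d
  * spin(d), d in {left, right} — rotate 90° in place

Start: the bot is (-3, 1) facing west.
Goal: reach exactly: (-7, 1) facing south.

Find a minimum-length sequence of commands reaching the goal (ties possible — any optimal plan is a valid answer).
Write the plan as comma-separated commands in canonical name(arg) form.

t0: (-3, 1) facing west
t=1 straight(2) ⇒ (-5, 1) facing west
t=2 straight(2) ⇒ (-7, 1) facing west
t=3 spin(left) ⇒ (-7, 1) facing south
shorter routes all fall short; 3 is best.

straight(2), straight(2), spin(left)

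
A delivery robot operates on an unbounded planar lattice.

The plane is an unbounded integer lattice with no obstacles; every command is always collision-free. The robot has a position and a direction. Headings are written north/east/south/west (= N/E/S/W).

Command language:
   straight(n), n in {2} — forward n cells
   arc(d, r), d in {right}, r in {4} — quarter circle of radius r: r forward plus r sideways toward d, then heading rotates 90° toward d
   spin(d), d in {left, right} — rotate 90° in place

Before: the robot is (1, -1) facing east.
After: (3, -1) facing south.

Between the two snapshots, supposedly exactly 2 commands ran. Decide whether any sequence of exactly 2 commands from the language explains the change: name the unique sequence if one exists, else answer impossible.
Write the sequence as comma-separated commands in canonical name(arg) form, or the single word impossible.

key: position moved to (3,-1) AND the heading swung to S — translation plus rotation needed
t0: (1, -1) facing east
step 1 (straight(2)): (3, -1) facing east
step 2 (spin(right)): (3, -1) facing south
no rival 2-sequence matches.

straight(2), spin(right)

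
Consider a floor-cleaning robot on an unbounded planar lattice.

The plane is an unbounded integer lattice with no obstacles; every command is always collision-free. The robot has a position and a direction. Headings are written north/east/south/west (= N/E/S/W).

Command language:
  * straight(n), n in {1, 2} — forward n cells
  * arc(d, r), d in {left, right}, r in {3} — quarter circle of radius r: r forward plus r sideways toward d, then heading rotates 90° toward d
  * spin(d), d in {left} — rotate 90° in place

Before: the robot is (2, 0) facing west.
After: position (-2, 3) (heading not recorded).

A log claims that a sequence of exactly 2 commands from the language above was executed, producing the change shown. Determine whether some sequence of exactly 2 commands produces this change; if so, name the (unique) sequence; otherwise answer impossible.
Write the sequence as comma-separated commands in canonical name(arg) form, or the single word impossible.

key: running arc(right, 3) before straight(1) would end elsewhere — order is forced
from: (2, 0) facing west
1. straight(1) → (1, 0) facing west
2. arc(right, 3) → (-2, 3) facing north
no rival 2-sequence matches.

straight(1), arc(right, 3)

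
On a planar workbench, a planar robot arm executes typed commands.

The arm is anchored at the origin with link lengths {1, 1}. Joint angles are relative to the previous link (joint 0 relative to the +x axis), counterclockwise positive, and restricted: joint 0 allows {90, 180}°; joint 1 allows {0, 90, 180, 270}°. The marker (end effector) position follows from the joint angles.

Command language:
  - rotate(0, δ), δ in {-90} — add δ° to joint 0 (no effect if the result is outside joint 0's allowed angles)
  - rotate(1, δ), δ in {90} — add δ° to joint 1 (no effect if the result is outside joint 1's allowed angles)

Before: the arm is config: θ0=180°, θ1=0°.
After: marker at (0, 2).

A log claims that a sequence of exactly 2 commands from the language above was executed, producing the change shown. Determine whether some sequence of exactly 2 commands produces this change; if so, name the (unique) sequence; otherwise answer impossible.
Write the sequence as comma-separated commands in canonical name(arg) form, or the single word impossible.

rotate(0, -90), rotate(0, -90)

begin: config: θ0=180°, θ1=0°
[1] after rotate(0, -90): config: θ0=90°, θ1=0°
[2] after rotate(0, -90): config: θ0=90°, θ1=0°
all 4 alternatives checked — unique.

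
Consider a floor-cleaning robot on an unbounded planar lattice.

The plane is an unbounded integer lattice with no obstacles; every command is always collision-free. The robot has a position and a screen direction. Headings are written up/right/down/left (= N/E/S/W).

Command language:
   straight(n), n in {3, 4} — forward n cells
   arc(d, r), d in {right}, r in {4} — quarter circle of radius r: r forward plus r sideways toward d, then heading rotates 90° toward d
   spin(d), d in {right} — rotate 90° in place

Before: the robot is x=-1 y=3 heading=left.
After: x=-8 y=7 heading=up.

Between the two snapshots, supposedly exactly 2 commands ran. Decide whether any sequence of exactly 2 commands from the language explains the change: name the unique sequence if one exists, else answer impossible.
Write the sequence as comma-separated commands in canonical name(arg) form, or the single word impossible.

key: cell and facing (now N) both changed — the 2 commands mix motion and turning
t0: x=-1 y=3 heading=left
1. straight(3) → x=-4 y=3 heading=left
2. arc(right, 4) → x=-8 y=7 heading=up
all 16 alternatives checked — unique.

straight(3), arc(right, 4)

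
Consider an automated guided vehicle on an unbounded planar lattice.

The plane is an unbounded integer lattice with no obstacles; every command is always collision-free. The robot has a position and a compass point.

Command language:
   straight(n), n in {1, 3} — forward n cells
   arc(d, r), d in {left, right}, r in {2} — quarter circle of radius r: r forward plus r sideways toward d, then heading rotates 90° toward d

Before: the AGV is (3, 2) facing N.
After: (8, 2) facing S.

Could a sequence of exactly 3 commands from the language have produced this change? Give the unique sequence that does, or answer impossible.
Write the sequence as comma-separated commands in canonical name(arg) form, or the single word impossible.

key: cell and facing (now S) both changed — the 3 commands mix motion and turning
initial: (3, 2) facing N
[1] after arc(right, 2): (5, 4) facing E
[2] after straight(1): (6, 4) facing E
[3] after arc(right, 2): (8, 2) facing S
no rival 3-sequence matches.

arc(right, 2), straight(1), arc(right, 2)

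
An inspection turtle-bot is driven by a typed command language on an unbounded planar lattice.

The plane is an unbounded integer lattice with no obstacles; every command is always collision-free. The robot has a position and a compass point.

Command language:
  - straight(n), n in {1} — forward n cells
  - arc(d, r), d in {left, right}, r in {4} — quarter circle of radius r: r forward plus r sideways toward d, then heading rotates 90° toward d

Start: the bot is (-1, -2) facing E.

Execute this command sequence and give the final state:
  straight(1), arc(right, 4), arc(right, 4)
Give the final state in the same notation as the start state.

start: (-1, -2) facing E
t=1 straight(1) ⇒ (0, -2) facing E
t=2 arc(right, 4) ⇒ (4, -6) facing S
t=3 arc(right, 4) ⇒ (0, -10) facing W

(0, -10) facing W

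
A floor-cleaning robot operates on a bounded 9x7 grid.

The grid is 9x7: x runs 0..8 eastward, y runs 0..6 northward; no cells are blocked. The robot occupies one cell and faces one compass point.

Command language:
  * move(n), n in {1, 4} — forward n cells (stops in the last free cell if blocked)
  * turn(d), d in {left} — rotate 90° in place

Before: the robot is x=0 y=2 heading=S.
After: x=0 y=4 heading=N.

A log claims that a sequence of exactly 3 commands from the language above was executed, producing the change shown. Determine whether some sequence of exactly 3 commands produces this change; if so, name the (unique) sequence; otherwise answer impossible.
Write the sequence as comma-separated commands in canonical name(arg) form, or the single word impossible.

every 3-command combo misses the target.

impossible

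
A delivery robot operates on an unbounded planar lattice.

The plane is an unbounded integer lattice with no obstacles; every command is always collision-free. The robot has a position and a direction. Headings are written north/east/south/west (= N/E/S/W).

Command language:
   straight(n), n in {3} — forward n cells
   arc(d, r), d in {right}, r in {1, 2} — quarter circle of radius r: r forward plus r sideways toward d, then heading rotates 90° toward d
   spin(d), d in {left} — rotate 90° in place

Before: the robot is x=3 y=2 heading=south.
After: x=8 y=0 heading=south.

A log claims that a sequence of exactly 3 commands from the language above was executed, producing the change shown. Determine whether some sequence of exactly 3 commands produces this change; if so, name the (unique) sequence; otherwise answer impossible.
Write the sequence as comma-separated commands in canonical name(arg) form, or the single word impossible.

key: order matters: swapping spin(left) and arc(right, 2) lands elsewhere
initial: x=3 y=2 heading=south
t=1 spin(left) ⇒ x=3 y=2 heading=east
t=2 straight(3) ⇒ x=6 y=2 heading=east
t=3 arc(right, 2) ⇒ x=8 y=0 heading=south
all 64 alternatives checked — unique.

spin(left), straight(3), arc(right, 2)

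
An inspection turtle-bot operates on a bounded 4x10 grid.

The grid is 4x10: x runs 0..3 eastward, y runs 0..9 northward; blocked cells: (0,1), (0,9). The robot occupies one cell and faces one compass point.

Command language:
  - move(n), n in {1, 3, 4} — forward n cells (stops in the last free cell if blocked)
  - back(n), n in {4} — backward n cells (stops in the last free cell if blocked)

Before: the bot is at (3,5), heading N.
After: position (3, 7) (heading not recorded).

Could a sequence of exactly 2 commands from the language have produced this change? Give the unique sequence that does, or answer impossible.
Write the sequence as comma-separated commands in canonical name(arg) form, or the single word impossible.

from: at (3,5), heading N
t=1 move(1) ⇒ at (3,6), heading N
t=2 move(1) ⇒ at (3,7), heading N
all 16 alternatives checked — unique.

move(1), move(1)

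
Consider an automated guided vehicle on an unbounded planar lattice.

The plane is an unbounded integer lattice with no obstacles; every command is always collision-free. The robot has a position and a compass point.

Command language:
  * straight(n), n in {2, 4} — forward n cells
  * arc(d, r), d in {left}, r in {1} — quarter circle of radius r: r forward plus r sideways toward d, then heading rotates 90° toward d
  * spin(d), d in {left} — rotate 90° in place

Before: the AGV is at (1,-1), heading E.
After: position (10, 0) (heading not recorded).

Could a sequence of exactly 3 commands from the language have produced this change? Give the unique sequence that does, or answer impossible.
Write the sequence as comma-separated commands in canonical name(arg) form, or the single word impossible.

key: running arc(left, 1) before straight(4) would end elsewhere — order is forced
from: at (1,-1), heading E
t=1 straight(4) ⇒ at (5,-1), heading E
t=2 straight(4) ⇒ at (9,-1), heading E
t=3 arc(left, 1) ⇒ at (10,0), heading N
no other 3-command option fits: unique.

straight(4), straight(4), arc(left, 1)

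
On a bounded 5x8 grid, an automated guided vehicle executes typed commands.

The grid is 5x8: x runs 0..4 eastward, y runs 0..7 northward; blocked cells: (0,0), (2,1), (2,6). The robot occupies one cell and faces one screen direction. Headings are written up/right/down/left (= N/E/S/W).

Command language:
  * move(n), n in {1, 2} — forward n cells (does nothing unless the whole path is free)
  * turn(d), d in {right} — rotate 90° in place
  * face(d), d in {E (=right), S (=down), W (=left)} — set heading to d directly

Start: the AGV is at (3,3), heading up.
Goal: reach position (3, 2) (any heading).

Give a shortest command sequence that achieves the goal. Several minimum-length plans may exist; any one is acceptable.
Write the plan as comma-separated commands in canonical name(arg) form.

face(S), move(1)

t0: at (3,3), heading up
step 1 (face(S)): at (3,3), heading down
step 2 (move(1)): at (3,2), heading down
nothing shorter than 2 reaches the goal.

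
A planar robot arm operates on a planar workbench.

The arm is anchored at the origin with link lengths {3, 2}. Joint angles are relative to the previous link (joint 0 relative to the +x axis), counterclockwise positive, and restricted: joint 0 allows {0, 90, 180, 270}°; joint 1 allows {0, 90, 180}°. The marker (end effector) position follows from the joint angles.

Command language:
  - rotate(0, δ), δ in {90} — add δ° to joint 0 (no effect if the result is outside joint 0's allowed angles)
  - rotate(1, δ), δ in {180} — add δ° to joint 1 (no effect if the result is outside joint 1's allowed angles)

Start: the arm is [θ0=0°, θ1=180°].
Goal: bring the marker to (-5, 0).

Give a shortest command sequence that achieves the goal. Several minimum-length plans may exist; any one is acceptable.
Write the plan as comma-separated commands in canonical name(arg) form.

begin: [θ0=0°, θ1=180°]
step 1 (rotate(1, 180)): [θ0=0°, θ1=0°]
step 2 (rotate(0, 90)): [θ0=90°, θ1=0°]
step 3 (rotate(0, 90)): [θ0=180°, θ1=0°]
nothing shorter than 3 reaches the goal.

rotate(1, 180), rotate(0, 90), rotate(0, 90)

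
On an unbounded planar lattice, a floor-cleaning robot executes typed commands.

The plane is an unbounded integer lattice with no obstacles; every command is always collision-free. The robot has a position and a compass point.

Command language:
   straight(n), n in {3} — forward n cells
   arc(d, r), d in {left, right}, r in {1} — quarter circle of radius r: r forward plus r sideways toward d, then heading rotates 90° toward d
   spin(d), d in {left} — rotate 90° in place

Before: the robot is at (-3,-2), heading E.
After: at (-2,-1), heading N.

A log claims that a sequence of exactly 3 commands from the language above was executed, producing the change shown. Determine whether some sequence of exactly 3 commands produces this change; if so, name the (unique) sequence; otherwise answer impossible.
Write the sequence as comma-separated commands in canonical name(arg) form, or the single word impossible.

key: position moved to (-2,-1) AND the heading swung to N — translation plus rotation needed
from: at (-3,-2), heading E
[1] after spin(left): at (-3,-2), heading N
[2] after arc(right, 1): at (-2,-1), heading E
[3] after spin(left): at (-2,-1), heading N
uniquely the one of 64 3-step routes that fits.

spin(left), arc(right, 1), spin(left)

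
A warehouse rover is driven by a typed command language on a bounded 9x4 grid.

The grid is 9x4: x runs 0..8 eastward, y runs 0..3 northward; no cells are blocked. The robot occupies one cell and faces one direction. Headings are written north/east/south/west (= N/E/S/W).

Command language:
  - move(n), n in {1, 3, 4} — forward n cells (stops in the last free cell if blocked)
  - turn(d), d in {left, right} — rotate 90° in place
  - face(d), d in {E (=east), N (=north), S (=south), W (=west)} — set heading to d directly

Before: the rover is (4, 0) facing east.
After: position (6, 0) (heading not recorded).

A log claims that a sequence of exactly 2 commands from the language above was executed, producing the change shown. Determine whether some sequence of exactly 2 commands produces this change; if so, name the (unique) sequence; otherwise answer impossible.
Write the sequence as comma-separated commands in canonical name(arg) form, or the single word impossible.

t0: (4, 0) facing east
t=1 move(1) ⇒ (5, 0) facing east
t=2 move(1) ⇒ (6, 0) facing east
all 81 alternatives checked — unique.

move(1), move(1)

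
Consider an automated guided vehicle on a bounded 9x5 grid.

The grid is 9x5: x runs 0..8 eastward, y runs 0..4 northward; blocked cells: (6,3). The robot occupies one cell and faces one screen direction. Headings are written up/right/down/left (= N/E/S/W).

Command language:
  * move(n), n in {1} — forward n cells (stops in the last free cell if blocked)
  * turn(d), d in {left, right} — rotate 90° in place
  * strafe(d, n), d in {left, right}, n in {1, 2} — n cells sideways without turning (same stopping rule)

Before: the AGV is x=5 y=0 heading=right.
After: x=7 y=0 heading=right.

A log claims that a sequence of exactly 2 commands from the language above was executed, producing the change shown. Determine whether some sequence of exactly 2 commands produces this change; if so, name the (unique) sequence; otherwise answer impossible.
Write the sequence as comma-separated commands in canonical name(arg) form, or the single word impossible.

key: heading stays E — no command in the sequence turns
from: x=5 y=0 heading=right
t=1 move(1) ⇒ x=6 y=0 heading=right
t=2 move(1) ⇒ x=7 y=0 heading=right
all 49 alternatives checked — unique.

move(1), move(1)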